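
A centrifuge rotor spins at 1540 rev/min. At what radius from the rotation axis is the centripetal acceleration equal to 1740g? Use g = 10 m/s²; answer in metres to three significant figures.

0.669 m

ω = 1540 rev/min × 2π/60 = 161.3 rad/s.
a_c = ω²r = 1740g ⇒ r = 1740 × 10.0 / (161.3)² = 17400/26010 = 0.6690 m.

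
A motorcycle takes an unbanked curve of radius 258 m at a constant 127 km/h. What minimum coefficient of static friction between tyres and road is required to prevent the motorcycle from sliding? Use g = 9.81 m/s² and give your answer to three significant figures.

0.492

v = 127/3.6 = 35.28 m/s.
Friction provides the centripetal force: μ_s m g = m v²/r, so μ_s = v²/(g r) = (35.28)²/(9.81 × 258) = 1245/2531 = 0.4917.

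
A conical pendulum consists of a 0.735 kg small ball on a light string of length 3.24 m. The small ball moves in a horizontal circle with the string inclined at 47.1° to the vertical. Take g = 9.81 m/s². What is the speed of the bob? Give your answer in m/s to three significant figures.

5.01 m/s

The radius of the circle is r = L sinθ = 3.24 × sin 47.1° = 2.373 m.
Horizontally T sinθ = mv²/r and vertically T cosθ = mg, so tanθ = v²/(rg).
v = √(r g tanθ) = √(2.373 × 9.81 × 1.076) = √25.06 = 5.006 m/s.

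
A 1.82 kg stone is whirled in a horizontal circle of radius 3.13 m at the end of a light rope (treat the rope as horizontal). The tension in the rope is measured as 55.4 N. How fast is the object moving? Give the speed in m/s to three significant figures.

T = m v²/r ⇒ v = √(T r / m) = √(55.4 × 3.13 / 1.82) = √95.28 = 9.761 m/s.

9.76 m/s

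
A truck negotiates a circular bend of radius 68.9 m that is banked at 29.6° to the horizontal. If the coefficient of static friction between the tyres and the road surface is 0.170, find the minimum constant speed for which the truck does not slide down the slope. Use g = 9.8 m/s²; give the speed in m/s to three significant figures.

At the minimum speed, friction acts up the slope at its limiting value f = μN. Radially (horizontal, toward centre): N sinθ − μN cosθ = mv²/r. Vertically: N cosθ + μN sinθ = mg.
Dividing: v² = r g (sinθ − μcosθ)/(cosθ + μsinθ).
sinθ − μcosθ = 0.4939 − 0.170×0.8695 = 0.3461; cosθ + μsinθ = 0.8695 + 0.170×0.4939 = 0.9535.
v² = 68.9 × 9.8 × 0.3461/0.9535 = 245.1 m²/s², so v = 15.66 m/s.

15.7 m/s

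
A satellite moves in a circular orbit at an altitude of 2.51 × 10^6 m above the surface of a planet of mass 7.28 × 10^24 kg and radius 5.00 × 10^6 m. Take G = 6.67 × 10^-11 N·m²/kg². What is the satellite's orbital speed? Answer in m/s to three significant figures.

8040 m/s

Orbital radius r = R + h = 5.00 × 10^6 + 2.51 × 10^6 = 7.510 × 10^6 m.
Gravity supplies the centripetal force: G M m / r² = m v² / r, so v = √(GM/r).
v = √(6.67 × 10^-11 × 7.28 × 10^24 / 7.510 × 10^6) = √(6.466 × 10^7) = 8041 m/s.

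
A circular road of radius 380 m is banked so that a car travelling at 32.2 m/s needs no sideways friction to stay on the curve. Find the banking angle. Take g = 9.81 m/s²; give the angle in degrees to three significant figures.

15.5°

With no friction, the horizontal component of the normal force provides the centripetal force: N sinθ = mv²/r, while N cosθ = mg vertically.
Dividing: tanθ = v²/(r g) = (32.2)²/(380 × 9.81) = 1037/3728 = 0.2781.
θ = arctan(0.2781) = 15.54°.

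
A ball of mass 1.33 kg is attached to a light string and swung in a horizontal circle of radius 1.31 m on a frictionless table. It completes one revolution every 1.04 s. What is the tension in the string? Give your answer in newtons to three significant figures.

v = 2πr/T = 2π × 1.31/1.04 = 7.914 m/s.
The tension is the only horizontal force, so it supplies the full centripetal force: T = m v²/r = 1.33 × (7.914)²/1.31 = 1.33 × 62.64/1.31 = 63.59 N.

63.6 N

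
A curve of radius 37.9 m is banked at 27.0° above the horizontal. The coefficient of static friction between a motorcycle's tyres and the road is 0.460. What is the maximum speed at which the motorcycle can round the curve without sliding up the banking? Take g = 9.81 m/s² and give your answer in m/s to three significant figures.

21.7 m/s

At the maximum speed, friction acts down the slope at its limiting value f = μN. Radially (horizontal, toward centre): N sinθ + μN cosθ = mv²/r. Vertically: N cosθ − μN sinθ = mg.
Dividing: v² = r g (sinθ + μcosθ)/(cosθ − μsinθ).
sinθ + μcosθ = 0.4540 + 0.460×0.8910 = 0.8639; cosθ − μsinθ = 0.8910 − 0.460×0.4540 = 0.6822.
v² = 37.9 × 9.81 × 0.8639/0.6822 = 470.8 m²/s², so v = 21.70 m/s.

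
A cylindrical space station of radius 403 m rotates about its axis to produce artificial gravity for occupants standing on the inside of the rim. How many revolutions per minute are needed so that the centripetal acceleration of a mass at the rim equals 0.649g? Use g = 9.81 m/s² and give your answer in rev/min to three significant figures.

Require ω²r = 0.649g, so ω = √(0.649 × 9.81/403) = 0.1257 rad/s.
In rev/min: ω × 60/(2π) = 0.1257 × 60/(2π) = 1.200 rev/min.

1.20 rev/min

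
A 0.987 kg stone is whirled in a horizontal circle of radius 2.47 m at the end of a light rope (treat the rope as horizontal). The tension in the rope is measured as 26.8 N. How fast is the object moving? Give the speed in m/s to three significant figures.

T = m v²/r ⇒ v = √(T r / m) = √(26.8 × 2.47 / 0.987) = √67.07 = 8.189 m/s.

8.19 m/s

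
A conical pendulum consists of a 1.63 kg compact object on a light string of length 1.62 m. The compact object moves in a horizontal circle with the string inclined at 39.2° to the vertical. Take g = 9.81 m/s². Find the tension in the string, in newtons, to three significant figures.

20.6 N

Vertically the bob has no acceleration, so T cosθ = mg.
T = mg/cosθ = 1.63 × 9.81 / cos 39.2° = 15.99/0.7749 = 20.63 N.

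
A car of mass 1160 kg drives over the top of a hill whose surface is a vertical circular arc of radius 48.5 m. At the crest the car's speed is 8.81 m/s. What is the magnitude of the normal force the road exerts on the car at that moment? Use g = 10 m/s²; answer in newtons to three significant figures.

At the crest the centripetal acceleration points downward (toward the centre of the arc), so mg − N = mv²/r.
N = m(g − v²/r) = 1160 × (10.0 − (8.81)²/48.5) = 1160 × (10.0 − 1.600) = 1160 × 8.400 = 9744 N.

9740 N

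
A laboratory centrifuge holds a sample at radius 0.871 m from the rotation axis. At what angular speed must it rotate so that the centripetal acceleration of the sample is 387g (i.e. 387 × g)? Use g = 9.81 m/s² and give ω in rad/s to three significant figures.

66.0 rad/s

Centripetal acceleration a_c = ω²r. Setting ω²r = 387g:
ω = √(387g / r) = √(387 × 9.81 / 0.871) = √4359 = 66.02 rad/s.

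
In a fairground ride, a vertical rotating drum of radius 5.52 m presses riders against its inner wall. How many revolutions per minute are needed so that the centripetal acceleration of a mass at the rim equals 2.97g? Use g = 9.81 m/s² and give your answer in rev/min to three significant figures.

Require ω²r = 2.97g, so ω = √(2.97 × 9.81/5.52) = 2.297 rad/s.
In rev/min: ω × 60/(2π) = 2.297 × 60/(2π) = 21.94 rev/min.

21.9 rev/min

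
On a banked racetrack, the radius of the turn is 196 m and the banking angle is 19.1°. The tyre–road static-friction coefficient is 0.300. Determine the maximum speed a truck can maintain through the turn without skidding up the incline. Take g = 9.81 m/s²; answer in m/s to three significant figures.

At the maximum speed, friction acts down the slope at its limiting value f = μN. Radially (horizontal, toward centre): N sinθ + μN cosθ = mv²/r. Vertically: N cosθ − μN sinθ = mg.
Dividing: v² = r g (sinθ + μcosθ)/(cosθ − μsinθ).
sinθ + μcosθ = 0.3272 + 0.300×0.9449 = 0.6107; cosθ − μsinθ = 0.9449 − 0.300×0.3272 = 0.8468.
v² = 196 × 9.81 × 0.6107/0.8468 = 1387 m²/s², so v = 37.24 m/s.

37.2 m/s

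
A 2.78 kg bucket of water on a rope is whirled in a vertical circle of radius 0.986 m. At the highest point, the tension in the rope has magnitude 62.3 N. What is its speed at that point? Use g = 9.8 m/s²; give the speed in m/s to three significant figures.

5.64 m/s

At the top, T + mg = mv²/r, so v = √(r(T/m + g)) = √(0.986 × (62.3/2.78 + 9.8)) = √(0.986 × 32.21) = √31.76 = 5.636 m/s.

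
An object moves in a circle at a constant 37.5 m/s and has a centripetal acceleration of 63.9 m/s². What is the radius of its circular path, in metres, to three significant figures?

a_c = v²/r ⇒ r = v²/a_c = (37.5)²/63.9 = 1406/63.9 = 22.01 m.

22.0 m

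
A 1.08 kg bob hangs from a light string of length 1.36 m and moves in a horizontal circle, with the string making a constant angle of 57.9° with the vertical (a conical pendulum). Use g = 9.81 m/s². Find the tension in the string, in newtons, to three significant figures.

Vertically the bob has no acceleration, so T cosθ = mg.
T = mg/cosθ = 1.08 × 9.81 / cos 57.9° = 10.59/0.5314 = 19.94 N.

19.9 N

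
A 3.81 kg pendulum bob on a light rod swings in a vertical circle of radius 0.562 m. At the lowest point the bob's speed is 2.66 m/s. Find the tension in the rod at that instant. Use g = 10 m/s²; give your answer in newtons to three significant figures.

86.1 N

At the lowest point, T points up (toward the centre) and the weight mg points down (away from the centre), so the net inward force is T − mg = mv²/r.
T = m(v²/r + g) = 3.81 × ((2.66)²/0.562 + 10.0) = 3.81 × (12.59 + 10.0) = 3.81 × 22.59 = 86.07 N.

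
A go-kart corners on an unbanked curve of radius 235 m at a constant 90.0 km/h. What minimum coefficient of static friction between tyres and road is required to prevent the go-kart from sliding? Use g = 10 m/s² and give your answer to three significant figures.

v = 90.0/3.6 = 25.00 m/s.
Friction provides the centripetal force: μ_s m g = m v²/r, so μ_s = v²/(g r) = (25.00)²/(10.0 × 235) = 625.0/2350 = 0.2660.

0.266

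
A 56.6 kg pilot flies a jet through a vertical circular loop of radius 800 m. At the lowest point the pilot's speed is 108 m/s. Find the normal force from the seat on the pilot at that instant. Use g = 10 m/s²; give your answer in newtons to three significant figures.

At the lowest point, N points up (toward the centre) and the weight mg points down (away from the centre), so the net inward force is N − mg = mv²/r.
N = m(v²/r + g) = 56.6 × ((108)²/800 + 10.0) = 56.6 × (14.58 + 10.0) = 56.6 × 24.58 = 1391 N.

1390 N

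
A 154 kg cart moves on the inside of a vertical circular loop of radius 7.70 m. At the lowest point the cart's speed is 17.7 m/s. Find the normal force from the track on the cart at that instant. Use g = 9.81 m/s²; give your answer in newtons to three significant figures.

7780 N

At the lowest point, N points up (toward the centre) and the weight mg points down (away from the centre), so the net inward force is N − mg = mv²/r.
N = m(v²/r + g) = 154 × ((17.7)²/7.70 + 9.81) = 154 × (40.69 + 9.81) = 154 × 50.50 = 7777 N.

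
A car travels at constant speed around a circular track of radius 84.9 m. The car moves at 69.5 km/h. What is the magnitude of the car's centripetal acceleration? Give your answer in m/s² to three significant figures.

4.39 m/s²

v = 69.5 km/h = 69.5/3.6 = 19.31 m/s.
a_c = v²/r = (19.31)²/84.9 = 372.7/84.9 = 4.390 m/s².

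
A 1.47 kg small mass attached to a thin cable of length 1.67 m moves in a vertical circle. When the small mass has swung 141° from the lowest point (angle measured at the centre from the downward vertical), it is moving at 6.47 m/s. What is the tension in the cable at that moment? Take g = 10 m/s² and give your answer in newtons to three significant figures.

25.4 N

Take the radial direction toward the centre of the circle as positive. The component of the weight along the string toward the centre is −mg cos φ (φ measured from the bottom), so Newton's second law along the string gives T − mg cos φ = m v²/r.
cos 141° = -0.7771, so T = m(v²/r + g cos φ) = 1.47 × ((6.47)²/1.67 + 10.0 × -0.7771) = 1.47 × (25.07 + (-7.771)) = 1.47 × 17.29 = 25.42 N.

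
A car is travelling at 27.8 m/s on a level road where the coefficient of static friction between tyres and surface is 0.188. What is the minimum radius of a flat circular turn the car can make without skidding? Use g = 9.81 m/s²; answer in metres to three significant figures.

At the limit, μ_s m g = m v²/r, so r_min = v²/(μ_s g) = (27.8)²/(0.188 × 9.81) = 772.8/1.844 = 419.0 m.

419 m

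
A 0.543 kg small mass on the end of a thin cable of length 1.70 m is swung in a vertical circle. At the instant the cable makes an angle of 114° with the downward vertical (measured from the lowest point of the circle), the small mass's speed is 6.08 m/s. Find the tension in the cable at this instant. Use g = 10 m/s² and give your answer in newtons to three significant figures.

Take the radial direction toward the centre of the circle as positive. The component of the weight along the string toward the centre is −mg cos φ (φ measured from the bottom), so Newton's second law along the string gives T − mg cos φ = m v²/r.
cos 114° = -0.4067, so T = m(v²/r + g cos φ) = 0.543 × ((6.08)²/1.70 + 10.0 × -0.4067) = 0.543 × (21.74 + (-4.067)) = 0.543 × 17.68 = 9.599 N.

9.60 N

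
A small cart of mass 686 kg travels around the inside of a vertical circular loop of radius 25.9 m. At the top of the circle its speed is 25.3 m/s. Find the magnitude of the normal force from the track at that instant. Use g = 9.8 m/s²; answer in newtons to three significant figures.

At the top, both N and the weight mg point inward (toward the centre), so N + mg = mv²/r.
N = m(v²/r − g) = 686 × ((25.3)²/25.9 − 9.8) = 686 × (24.71 − 9.8) = 686 × 14.91 = 10230 N.

10200 N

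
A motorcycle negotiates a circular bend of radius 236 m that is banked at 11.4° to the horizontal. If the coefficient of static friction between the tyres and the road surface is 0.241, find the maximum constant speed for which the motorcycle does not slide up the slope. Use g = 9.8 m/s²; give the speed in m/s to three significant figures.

At the maximum speed, friction acts down the slope at its limiting value f = μN. Radially (horizontal, toward centre): N sinθ + μN cosθ = mv²/r. Vertically: N cosθ − μN sinθ = mg.
Dividing: v² = r g (sinθ + μcosθ)/(cosθ − μsinθ).
sinθ + μcosθ = 0.1977 + 0.241×0.9803 = 0.4339; cosθ − μsinθ = 0.9803 − 0.241×0.1977 = 0.9326.
v² = 236 × 9.8 × 0.4339/0.9326 = 1076 m²/s², so v = 32.80 m/s.

32.8 m/s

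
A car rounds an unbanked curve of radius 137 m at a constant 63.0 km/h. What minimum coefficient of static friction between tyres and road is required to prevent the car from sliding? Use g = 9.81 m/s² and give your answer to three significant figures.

v = 63.0/3.6 = 17.50 m/s.
Friction provides the centripetal force: μ_s m g = m v²/r, so μ_s = v²/(g r) = (17.50)²/(9.81 × 137) = 306.2/1344 = 0.2279.

0.228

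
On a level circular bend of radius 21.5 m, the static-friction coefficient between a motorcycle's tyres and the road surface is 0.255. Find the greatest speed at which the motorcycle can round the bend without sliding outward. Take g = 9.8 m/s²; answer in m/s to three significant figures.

7.33 m/s

Friction provides the centripetal force on a flat curve. At maximum speed it is at its limiting value: μ_s m g = m v²/r.
Mass cancels: v_max = √(μ_s g r) = √(0.255 × 9.8 × 21.5) = √53.73 = 7.330 m/s.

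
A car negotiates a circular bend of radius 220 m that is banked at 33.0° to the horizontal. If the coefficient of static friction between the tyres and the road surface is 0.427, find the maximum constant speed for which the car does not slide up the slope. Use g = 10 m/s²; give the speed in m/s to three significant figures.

57.2 m/s

At the maximum speed, friction acts down the slope at its limiting value f = μN. Radially (horizontal, toward centre): N sinθ + μN cosθ = mv²/r. Vertically: N cosθ − μN sinθ = mg.
Dividing: v² = r g (sinθ + μcosθ)/(cosθ − μsinθ).
sinθ + μcosθ = 0.5446 + 0.427×0.8387 = 0.9028; cosθ − μsinθ = 0.8387 − 0.427×0.5446 = 0.6061.
v² = 220 × 10.0 × 0.9028/0.6061 = 3277 m²/s², so v = 57.24 m/s.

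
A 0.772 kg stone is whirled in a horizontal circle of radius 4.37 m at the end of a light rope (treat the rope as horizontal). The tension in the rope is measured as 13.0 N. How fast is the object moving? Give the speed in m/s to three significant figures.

T = m v²/r ⇒ v = √(T r / m) = √(13.0 × 4.37 / 0.772) = √73.59 = 8.578 m/s.

8.58 m/s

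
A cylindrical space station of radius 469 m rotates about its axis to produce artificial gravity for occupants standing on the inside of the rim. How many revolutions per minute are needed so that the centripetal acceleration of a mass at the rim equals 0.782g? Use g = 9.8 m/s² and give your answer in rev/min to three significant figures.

1.22 rev/min

Require ω²r = 0.782g, so ω = √(0.782 × 9.8/469) = 0.1278 rad/s.
In rev/min: ω × 60/(2π) = 0.1278 × 60/(2π) = 1.221 rev/min.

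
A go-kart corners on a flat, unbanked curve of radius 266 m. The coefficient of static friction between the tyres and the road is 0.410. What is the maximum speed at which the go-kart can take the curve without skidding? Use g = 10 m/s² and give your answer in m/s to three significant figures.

33.0 m/s

The only inward force on a level bend is static friction, so at the limit f_s = μ_s N = μ_s m g = m v²/r.
Mass cancels: v_max = √(μ_s g r) = √(0.410 × 10.0 × 266) = √1091 = 33.02 m/s.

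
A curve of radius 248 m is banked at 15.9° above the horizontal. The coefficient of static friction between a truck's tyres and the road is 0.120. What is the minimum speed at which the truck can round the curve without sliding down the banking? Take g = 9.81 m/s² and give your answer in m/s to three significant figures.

19.7 m/s

At the minimum speed, friction acts up the slope at its limiting value f = μN. Radially (horizontal, toward centre): N sinθ − μN cosθ = mv²/r. Vertically: N cosθ + μN sinθ = mg.
Dividing: v² = r g (sinθ − μcosθ)/(cosθ + μsinθ).
sinθ − μcosθ = 0.2740 − 0.120×0.9617 = 0.1586; cosθ + μsinθ = 0.9617 + 0.120×0.2740 = 0.9946.
v² = 248 × 9.81 × 0.1586/0.9946 = 387.8 m²/s², so v = 19.69 m/s.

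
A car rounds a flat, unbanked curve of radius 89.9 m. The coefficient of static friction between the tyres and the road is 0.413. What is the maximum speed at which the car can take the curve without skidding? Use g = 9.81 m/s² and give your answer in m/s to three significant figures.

19.1 m/s

The only inward force on a level bend is static friction, so at the limit f_s = μ_s N = μ_s m g = m v²/r.
Mass cancels: v_max = √(μ_s g r) = √(0.413 × 9.81 × 89.9) = √364.2 = 19.08 m/s.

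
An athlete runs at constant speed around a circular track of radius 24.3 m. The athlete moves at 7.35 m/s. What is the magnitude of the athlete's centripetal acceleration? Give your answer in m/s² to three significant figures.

a_c = v²/r = (7.350)²/24.3 = 54.02/24.3 = 2.223 m/s².

2.22 m/s²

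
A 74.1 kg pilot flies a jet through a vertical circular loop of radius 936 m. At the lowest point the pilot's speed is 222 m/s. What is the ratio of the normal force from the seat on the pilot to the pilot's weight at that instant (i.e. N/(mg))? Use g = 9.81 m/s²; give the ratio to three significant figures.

At the bottom, N − mg = mv²/r, so N = m(v²/r + g) and N/(mg) = v²/(rg) + 1 = (222)²/(936 × 9.81) + 1 = 5.367 + 1 = 6.367.

6.37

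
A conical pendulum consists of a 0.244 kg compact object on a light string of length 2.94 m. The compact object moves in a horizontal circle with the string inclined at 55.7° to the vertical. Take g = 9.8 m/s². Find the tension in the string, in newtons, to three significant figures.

Vertically the bob has no acceleration, so T cosθ = mg.
T = mg/cosθ = 0.244 × 9.8 / cos 55.7° = 2.391/0.5635 = 4.243 N.

4.24 N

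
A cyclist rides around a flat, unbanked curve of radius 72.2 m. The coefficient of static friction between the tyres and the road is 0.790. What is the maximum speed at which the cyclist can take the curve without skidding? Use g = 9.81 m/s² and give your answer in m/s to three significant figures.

The only inward force on a level bend is static friction, so at the limit f_s = μ_s N = μ_s m g = m v²/r.
Mass cancels: v_max = √(μ_s g r) = √(0.790 × 9.81 × 72.2) = √559.5 = 23.65 m/s.

23.7 m/s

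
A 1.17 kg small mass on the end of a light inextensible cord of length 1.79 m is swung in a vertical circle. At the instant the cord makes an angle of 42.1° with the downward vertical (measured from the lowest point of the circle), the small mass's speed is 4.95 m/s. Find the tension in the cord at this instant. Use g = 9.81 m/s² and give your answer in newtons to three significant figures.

Take the radial direction toward the centre of the circle as positive. The component of the weight along the string toward the centre is −mg cos φ (φ measured from the bottom), so Newton's second law along the string gives T − mg cos φ = m v²/r.
cos 42.1° = 0.7420, so T = m(v²/r + g cos φ) = 1.17 × ((4.95)²/1.79 + 9.81 × 0.7420) = 1.17 × (13.69 + (7.279)) = 1.17 × 20.97 = 24.53 N.

24.5 N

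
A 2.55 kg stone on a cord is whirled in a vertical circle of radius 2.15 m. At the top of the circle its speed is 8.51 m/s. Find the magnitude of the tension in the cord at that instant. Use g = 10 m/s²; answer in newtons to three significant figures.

60.4 N

At the top, both T and the weight mg point inward (toward the centre), so T + mg = mv²/r.
T = m(v²/r − g) = 2.55 × ((8.51)²/2.15 − 10.0) = 2.55 × (33.68 − 10.0) = 2.55 × 23.68 = 60.39 N.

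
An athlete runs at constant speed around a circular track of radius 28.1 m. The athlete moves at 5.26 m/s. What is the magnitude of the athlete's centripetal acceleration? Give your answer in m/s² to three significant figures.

a_c = v²/r = (5.260)²/28.1 = 27.67/28.1 = 0.9846 m/s².

0.985 m/s²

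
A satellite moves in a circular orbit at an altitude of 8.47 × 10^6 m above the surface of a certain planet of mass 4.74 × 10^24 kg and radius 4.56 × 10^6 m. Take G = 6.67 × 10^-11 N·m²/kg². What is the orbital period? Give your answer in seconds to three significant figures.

r = R + h = 4.56 × 10^6 + 8.47 × 10^6 = 1.303 × 10^7 m. Gravity provides the centripetal force: G M m / r² = m v² / r ⇒ v = √(GM/r) = 4926 m/s.
T = 2πr/v = 2π × 1.303 × 10^7 / 4926 = 16620 s.

16600 s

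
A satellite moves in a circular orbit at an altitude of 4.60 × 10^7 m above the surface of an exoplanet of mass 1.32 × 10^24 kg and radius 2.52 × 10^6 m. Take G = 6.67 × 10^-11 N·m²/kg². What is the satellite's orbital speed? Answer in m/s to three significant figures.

Orbital radius r = R + h = 2.52 × 10^6 + 4.60 × 10^7 = 4.852 × 10^7 m.
Gravity supplies the centripetal force: G M m / r² = m v² / r, so v = √(GM/r).
v = √(6.67 × 10^-11 × 1.32 × 10^24 / 4.852 × 10^7) = √(1.815 × 10^6) = 1347 m/s.

1350 m/s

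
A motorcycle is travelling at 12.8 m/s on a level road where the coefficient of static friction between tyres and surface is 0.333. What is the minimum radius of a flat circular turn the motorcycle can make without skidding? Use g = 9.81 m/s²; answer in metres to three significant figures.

At the limit, μ_s m g = m v²/r, so r_min = v²/(μ_s g) = (12.8)²/(0.333 × 9.81) = 163.8/3.267 = 50.15 m.

50.2 m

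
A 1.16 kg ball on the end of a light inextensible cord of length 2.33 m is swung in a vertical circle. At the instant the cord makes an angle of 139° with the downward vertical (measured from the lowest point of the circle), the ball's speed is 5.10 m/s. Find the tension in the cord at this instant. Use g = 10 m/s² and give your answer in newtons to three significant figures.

Take the radial direction toward the centre of the circle as positive. The component of the weight along the string toward the centre is −mg cos φ (φ measured from the bottom), so Newton's second law along the string gives T − mg cos φ = m v²/r.
cos 139° = -0.7547, so T = m(v²/r + g cos φ) = 1.16 × ((5.10)²/2.33 + 10.0 × -0.7547) = 1.16 × (11.16 + (-7.547)) = 1.16 × 3.616 = 4.195 N.

4.19 N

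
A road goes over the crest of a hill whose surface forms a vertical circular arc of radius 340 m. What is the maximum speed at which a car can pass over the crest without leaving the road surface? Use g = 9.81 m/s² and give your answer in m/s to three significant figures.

57.8 m/s

At the crest the centre of the circle is below the car, so the net downward (centripetal) force is mg − N = mv²/r.
The car leaves the road when N → 0, giving v_max = √(g r) = √(9.81 × 340) = 57.75 m/s.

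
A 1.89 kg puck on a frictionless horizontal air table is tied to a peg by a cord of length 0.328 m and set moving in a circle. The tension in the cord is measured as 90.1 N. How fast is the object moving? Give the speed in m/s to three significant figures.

T = m v²/r ⇒ v = √(T r / m) = √(90.1 × 0.328 / 1.89) = √15.64 = 3.954 m/s.

3.95 m/s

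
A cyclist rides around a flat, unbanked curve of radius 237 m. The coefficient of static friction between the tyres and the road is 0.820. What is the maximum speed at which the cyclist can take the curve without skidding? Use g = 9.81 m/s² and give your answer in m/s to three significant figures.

43.7 m/s

The only inward force on a level bend is static friction, so at the limit f_s = μ_s N = μ_s m g = m v²/r.
Mass cancels: v_max = √(μ_s g r) = √(0.820 × 9.81 × 237) = √1906 = 43.66 m/s.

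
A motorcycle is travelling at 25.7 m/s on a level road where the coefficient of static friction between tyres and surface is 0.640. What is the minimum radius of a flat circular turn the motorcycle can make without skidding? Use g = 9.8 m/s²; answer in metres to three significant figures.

At the limit, μ_s m g = m v²/r, so r_min = v²/(μ_s g) = (25.7)²/(0.640 × 9.8) = 660.5/6.272 = 105.3 m.

105 m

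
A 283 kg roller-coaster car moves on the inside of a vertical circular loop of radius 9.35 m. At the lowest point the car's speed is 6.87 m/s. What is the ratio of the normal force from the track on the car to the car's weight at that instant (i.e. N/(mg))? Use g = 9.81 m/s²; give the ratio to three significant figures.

1.51

At the bottom, N − mg = mv²/r, so N = m(v²/r + g) and N/(mg) = v²/(rg) + 1 = (6.87)²/(9.35 × 9.81) + 1 = 0.5146 + 1 = 1.515.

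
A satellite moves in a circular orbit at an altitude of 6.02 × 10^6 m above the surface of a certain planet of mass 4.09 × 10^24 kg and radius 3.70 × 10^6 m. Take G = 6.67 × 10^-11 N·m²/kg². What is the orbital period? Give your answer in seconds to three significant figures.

r = R + h = 3.70 × 10^6 + 6.02 × 10^6 = 9.720 × 10^6 m. Gravity provides the centripetal force: G M m / r² = m v² / r ⇒ v = √(GM/r) = 5298 m/s.
T = 2πr/v = 2π × 9.720 × 10^6 / 5298 = 11530 s.

11500 s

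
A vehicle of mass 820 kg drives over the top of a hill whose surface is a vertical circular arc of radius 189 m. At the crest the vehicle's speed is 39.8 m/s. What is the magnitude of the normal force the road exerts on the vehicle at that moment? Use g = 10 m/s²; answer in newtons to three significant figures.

1330 N

At the crest the centripetal acceleration points downward (toward the centre of the arc), so mg − N = mv²/r.
N = m(g − v²/r) = 820 × (10.0 − (39.8)²/189) = 820 × (10.0 − 8.381) = 820 × 1.619 = 1327 N.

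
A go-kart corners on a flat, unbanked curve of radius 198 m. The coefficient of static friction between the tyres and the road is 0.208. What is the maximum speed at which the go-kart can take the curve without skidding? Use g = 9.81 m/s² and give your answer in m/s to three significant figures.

The only inward force on a level bend is static friction, so at the limit f_s = μ_s N = μ_s m g = m v²/r.
Mass cancels: v_max = √(μ_s g r) = √(0.208 × 9.81 × 198) = √404.0 = 20.10 m/s.

20.1 m/s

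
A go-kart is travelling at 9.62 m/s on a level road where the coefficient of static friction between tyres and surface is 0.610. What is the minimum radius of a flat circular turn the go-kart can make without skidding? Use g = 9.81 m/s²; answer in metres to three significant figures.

At the limit, μ_s m g = m v²/r, so r_min = v²/(μ_s g) = (9.62)²/(0.610 × 9.81) = 92.54/5.984 = 15.47 m.

15.5 m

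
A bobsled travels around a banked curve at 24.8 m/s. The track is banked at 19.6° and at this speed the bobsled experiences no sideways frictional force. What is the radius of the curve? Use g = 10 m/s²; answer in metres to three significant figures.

Frictionless banking: tanθ = v²/(rg), so r = v²/(g tanθ).
r = (24.8)²/(10.0 × tan 19.6°) = 615.0/(10.0 × 0.3561) = 615.0/3.561 = 172.7 m.

173 m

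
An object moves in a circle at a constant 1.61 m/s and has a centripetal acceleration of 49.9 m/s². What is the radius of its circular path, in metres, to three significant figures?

a_c = v²/r ⇒ r = v²/a_c = (1.61)²/49.9 = 2.592/49.9 = 0.05195 m.

0.0519 m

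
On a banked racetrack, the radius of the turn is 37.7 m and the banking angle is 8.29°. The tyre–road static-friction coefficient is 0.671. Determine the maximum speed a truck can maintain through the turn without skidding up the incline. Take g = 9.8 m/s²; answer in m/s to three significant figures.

At the maximum speed, friction acts down the slope at its limiting value f = μN. Radially (horizontal, toward centre): N sinθ + μN cosθ = mv²/r. Vertically: N cosθ − μN sinθ = mg.
Dividing: v² = r g (sinθ + μcosθ)/(cosθ − μsinθ).
sinθ + μcosθ = 0.1442 + 0.671×0.9896 = 0.8082; cosθ − μsinθ = 0.9896 − 0.671×0.1442 = 0.8928.
v² = 37.7 × 9.8 × 0.8082/0.8928 = 334.4 m²/s², so v = 18.29 m/s.

18.3 m/s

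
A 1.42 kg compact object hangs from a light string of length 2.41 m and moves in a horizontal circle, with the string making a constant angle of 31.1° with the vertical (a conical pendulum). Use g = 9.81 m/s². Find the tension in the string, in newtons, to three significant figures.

16.3 N

Vertically the bob has no acceleration, so T cosθ = mg.
T = mg/cosθ = 1.42 × 9.81 / cos 31.1° = 13.93/0.8563 = 16.27 N.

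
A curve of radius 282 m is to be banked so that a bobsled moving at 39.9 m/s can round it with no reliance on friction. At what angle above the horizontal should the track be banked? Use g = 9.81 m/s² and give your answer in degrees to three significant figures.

29.9°

With no friction, the horizontal component of the normal force provides the centripetal force: N sinθ = mv²/r, while N cosθ = mg vertically.
Dividing: tanθ = v²/(r g) = (39.9)²/(282 × 9.81) = 1592/2766 = 0.5755.
θ = arctan(0.5755) = 29.92°.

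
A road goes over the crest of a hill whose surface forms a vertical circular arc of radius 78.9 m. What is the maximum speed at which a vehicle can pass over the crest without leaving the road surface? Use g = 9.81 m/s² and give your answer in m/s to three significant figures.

At the crest the centre of the circle is below the vehicle, so the net downward (centripetal) force is mg − N = mv²/r.
The vehicle leaves the road when N → 0, giving v_max = √(g r) = √(9.81 × 78.9) = 27.82 m/s.

27.8 m/s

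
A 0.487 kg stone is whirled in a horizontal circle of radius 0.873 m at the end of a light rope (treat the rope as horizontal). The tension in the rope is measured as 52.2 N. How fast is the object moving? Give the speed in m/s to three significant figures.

T = m v²/r ⇒ v = √(T r / m) = √(52.2 × 0.873 / 0.487) = √93.57 = 9.673 m/s.

9.67 m/s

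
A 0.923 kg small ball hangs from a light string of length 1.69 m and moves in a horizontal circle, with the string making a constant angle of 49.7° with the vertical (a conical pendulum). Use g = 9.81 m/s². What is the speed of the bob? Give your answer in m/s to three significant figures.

3.86 m/s

The radius of the circle is r = L sinθ = 1.69 × sin 49.7° = 1.289 m.
Horizontally T sinθ = mv²/r and vertically T cosθ = mg, so tanθ = v²/(rg).
v = √(r g tanθ) = √(1.289 × 9.81 × 1.179) = √14.91 = 3.861 m/s.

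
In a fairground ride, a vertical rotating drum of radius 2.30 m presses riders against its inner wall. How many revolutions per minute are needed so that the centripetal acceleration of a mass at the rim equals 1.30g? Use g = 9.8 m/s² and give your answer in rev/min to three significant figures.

22.5 rev/min

Require ω²r = 1.30g, so ω = √(1.30 × 9.8/2.30) = 2.354 rad/s.
In rev/min: ω × 60/(2π) = 2.354 × 60/(2π) = 22.47 rev/min.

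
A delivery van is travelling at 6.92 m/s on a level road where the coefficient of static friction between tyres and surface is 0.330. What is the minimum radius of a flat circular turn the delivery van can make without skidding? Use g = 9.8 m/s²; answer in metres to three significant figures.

At the limit, μ_s m g = m v²/r, so r_min = v²/(μ_s g) = (6.92)²/(0.330 × 9.8) = 47.89/3.234 = 14.81 m.

14.8 m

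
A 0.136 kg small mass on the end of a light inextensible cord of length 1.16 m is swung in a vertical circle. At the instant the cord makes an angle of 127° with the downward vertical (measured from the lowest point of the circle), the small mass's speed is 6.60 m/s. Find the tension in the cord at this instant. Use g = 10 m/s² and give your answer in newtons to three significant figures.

Take the radial direction toward the centre of the circle as positive. The component of the weight along the string toward the centre is −mg cos φ (φ measured from the bottom), so Newton's second law along the string gives T − mg cos φ = m v²/r.
cos 127° = -0.6018, so T = m(v²/r + g cos φ) = 0.136 × ((6.60)²/1.16 + 10.0 × -0.6018) = 0.136 × (37.55 + (-6.018)) = 0.136 × 31.53 = 4.289 N.

4.29 N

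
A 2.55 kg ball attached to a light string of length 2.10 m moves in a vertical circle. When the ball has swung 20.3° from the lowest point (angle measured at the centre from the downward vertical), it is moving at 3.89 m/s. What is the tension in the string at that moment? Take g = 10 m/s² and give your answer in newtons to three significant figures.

42.3 N

Take the radial direction toward the centre of the circle as positive. The component of the weight along the string toward the centre is −mg cos φ (φ measured from the bottom), so Newton's second law along the string gives T − mg cos φ = m v²/r.
cos 20.3° = 0.9379, so T = m(v²/r + g cos φ) = 2.55 × ((3.89)²/2.10 + 10.0 × 0.9379) = 2.55 × (7.206 + (9.379)) = 2.55 × 16.58 = 42.29 N.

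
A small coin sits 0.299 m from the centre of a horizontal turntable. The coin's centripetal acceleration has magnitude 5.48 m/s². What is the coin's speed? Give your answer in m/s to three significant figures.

1.28 m/s

a_c = v²/r ⇒ v = √(a_c · r) = √(5.48 × 0.299) = √1.639 = 1.280 m/s.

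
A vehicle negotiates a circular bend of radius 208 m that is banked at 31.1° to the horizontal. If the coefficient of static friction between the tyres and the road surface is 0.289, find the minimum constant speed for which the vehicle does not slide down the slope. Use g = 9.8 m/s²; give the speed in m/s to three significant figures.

23.4 m/s

At the minimum speed, friction acts up the slope at its limiting value f = μN. Radially (horizontal, toward centre): N sinθ − μN cosθ = mv²/r. Vertically: N cosθ + μN sinθ = mg.
Dividing: v² = r g (sinθ − μcosθ)/(cosθ + μsinθ).
sinθ − μcosθ = 0.5165 − 0.289×0.8563 = 0.2691; cosθ + μsinθ = 0.8563 + 0.289×0.5165 = 1.006.
v² = 208 × 9.8 × 0.2691/1.006 = 545.5 m²/s², so v = 23.35 m/s.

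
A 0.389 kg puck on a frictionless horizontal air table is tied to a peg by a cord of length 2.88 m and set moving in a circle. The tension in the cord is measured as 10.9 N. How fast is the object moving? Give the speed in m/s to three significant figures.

T = m v²/r ⇒ v = √(T r / m) = √(10.9 × 2.88 / 0.389) = √80.70 = 8.983 m/s.

8.98 m/s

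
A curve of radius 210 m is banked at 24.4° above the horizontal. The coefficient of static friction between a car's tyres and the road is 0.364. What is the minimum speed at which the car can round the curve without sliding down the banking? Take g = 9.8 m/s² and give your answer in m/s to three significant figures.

At the minimum speed, friction acts up the slope at its limiting value f = μN. Radially (horizontal, toward centre): N sinθ − μN cosθ = mv²/r. Vertically: N cosθ + μN sinθ = mg.
Dividing: v² = r g (sinθ − μcosθ)/(cosθ + μsinθ).
sinθ − μcosθ = 0.4131 − 0.364×0.9107 = 0.08162; cosθ + μsinθ = 0.9107 + 0.364×0.4131 = 1.061.
v² = 210 × 9.8 × 0.08162/1.061 = 158.3 m²/s², so v = 12.58 m/s.

12.6 m/s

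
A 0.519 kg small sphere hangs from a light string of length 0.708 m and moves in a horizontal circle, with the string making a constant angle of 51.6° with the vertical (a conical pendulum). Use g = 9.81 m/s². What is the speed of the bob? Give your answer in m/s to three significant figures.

The radius of the circle is r = L sinθ = 0.708 × sin 51.6° = 0.5549 m.
Horizontally T sinθ = mv²/r and vertically T cosθ = mg, so tanθ = v²/(rg).
v = √(r g tanθ) = √(0.5549 × 9.81 × 1.262) = √6.868 = 2.621 m/s.

2.62 m/s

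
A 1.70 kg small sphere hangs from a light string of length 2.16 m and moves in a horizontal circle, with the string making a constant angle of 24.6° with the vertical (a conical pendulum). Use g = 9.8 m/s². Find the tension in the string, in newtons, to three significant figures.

Vertically the bob has no acceleration, so T cosθ = mg.
T = mg/cosθ = 1.70 × 9.8 / cos 24.6° = 16.66/0.9092 = 18.32 N.

18.3 N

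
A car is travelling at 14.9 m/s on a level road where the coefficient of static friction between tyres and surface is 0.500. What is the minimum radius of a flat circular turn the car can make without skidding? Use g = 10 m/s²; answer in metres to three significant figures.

44.4 m

At the limit, μ_s m g = m v²/r, so r_min = v²/(μ_s g) = (14.9)²/(0.500 × 10.0) = 222.0/5.000 = 44.40 m.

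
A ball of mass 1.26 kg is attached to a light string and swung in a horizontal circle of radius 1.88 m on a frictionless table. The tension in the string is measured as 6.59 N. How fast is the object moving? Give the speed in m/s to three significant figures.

T = m v²/r ⇒ v = √(T r / m) = √(6.59 × 1.88 / 1.26) = √9.833 = 3.136 m/s.

3.14 m/s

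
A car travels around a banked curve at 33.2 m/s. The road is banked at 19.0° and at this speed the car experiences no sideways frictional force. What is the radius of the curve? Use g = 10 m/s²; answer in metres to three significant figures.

Frictionless banking: tanθ = v²/(rg), so r = v²/(g tanθ).
r = (33.2)²/(10.0 × tan 19.0°) = 1102/(10.0 × 0.3443) = 1102/3.443 = 320.1 m.

320 m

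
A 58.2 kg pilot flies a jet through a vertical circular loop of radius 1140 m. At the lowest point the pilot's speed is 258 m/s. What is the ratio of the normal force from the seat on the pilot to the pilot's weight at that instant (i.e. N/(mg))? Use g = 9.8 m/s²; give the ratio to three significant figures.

6.96

At the bottom, N − mg = mv²/r, so N = m(v²/r + g) and N/(mg) = v²/(rg) + 1 = (258)²/(1140 × 9.8) + 1 = 5.958 + 1 = 6.958.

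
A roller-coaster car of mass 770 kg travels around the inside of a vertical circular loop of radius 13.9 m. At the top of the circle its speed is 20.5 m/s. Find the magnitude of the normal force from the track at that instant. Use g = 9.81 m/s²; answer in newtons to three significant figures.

At the top, both N and the weight mg point inward (toward the centre), so N + mg = mv²/r.
N = m(v²/r − g) = 770 × ((20.5)²/13.9 − 9.81) = 770 × (30.23 − 9.81) = 770 × 20.42 = 15730 N.

15700 N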